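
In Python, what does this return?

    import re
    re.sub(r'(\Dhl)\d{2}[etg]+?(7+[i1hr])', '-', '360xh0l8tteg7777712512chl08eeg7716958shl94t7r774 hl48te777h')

Pattern: a non-digit, then the literal 'hl' (captured); then exactly 2 of a digit, then one or more of one of [etg] (lazy); then one or more of the literal '7', then one of [i1hr] (captured).
Every occurrence is swapped for '-'.

'360xh0l8tteg7777712512-6958-774-'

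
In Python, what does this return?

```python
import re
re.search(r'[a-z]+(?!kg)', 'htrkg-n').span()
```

Because the assertion is negative and zero-width, positions next to the forbidden text are skipped.
The match spans [0:5] → 'htrkg'.

(0, 5)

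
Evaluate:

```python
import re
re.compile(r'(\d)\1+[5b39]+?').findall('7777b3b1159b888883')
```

The backreference `\1` re-matches whatever the first group consumed, character for character.
Walking the string: at [0:5] match '7777b', group 1 = '7'; at [7:10] match '115', group 1 = '1'; at [12:18] match '888883', group 1 = '8'.
With a single group, `findall` returns only what that group captured — 3 items.

['7', '1', '8']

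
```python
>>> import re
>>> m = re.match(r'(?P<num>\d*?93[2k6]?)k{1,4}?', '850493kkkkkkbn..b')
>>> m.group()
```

'850493kk'

Pattern: zero or more of a digit (lazy), then the literal '93', then optionally one of [2k6] (captured as 'num'); then 1 to 4 of a literal 'k' (lazy).
A non-greedy quantifier consumes as few characters as it can — just enough that the remainder of the pattern still matches from where it stops; whatever follows it matches normally.
`re.match` only tries the pattern at the start of the string.
The match spans [0:8] → '850493kk'.
Captured: group 1 = '850493k'.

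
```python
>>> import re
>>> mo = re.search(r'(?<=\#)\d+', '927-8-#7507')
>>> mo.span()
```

The positive lookaround only admits positions where the adjacent text matches; those characters stay outside the span.
Unlike `match`, `search` isn't anchored — it looks for the pattern anywhere in the string.
The match spans [7:11] → '7507'.

(7, 11)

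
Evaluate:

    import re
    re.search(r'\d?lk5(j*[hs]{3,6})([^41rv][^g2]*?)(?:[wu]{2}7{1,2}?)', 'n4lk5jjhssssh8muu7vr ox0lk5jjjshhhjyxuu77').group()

'4lk5jjhssssh8muu7'

Pattern: optionally a digit, then the literal 'lk5'; then zero or more of a literal 'j', then 3 to 6 of one of [hs] (captured); then any character except [41rv], then zero or more of any character except [g2] (lazy) (captured); then exactly 2 of one of [wu], then 1 to 2 of the literal '7' (lazy) (non-capturing group).
The `?` after the quantifier makes it lazy — it takes as little as possible before letting the rest of the pattern try.
`search` walks the string left to right and returns the first match it finds.
The match spans [1:18] → '4lk5jjhssssh8muu7'.
Captured: group 1 = 'jjhssssh', group 2 = '8m'.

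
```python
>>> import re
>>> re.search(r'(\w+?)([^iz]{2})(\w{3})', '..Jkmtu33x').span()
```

Pattern: one or more of a word character (lazy) (captured); then exactly 2 of any character except [iz] (captured); then exactly 3 of a word character (captured).
`re.search` tries every starting position until one works.
The match spans [2:8] → 'Jkmtu3'.
Captured: group 1 = 'J', group 2 = 'km', group 3 = 'tu3'.

(2, 8)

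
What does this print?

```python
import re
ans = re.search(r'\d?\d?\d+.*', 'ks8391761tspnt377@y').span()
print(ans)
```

(2, 19)

Pattern: optionally a digit; then optionally a digit, then one or more of a digit, then zero or more of any character.
`re.search` tries every starting position until one works.
The match spans [2:19] → '8391761tspnt377@y'.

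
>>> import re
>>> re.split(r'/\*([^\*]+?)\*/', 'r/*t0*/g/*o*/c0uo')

['r', 't0', 'g', 'o', 'c0uo']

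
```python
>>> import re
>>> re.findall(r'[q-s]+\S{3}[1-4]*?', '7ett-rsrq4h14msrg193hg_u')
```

['rsrq4h1', 'srg19']

The pattern matches one or more of a character in [q-s], then exactly 3 of a non-whitespace character; then zero or more of a character in [1-4] (lazy).
A non-greedy quantifier consumes as few characters as it can — just enough that the remainder of the pattern still matches from where it stops; whatever follows it matches normally.
Matches: at [5:12] → 'rsrq4h1'; at [14:19] → 'srg19'.
Since nothing is captured, `findall` lists the 2 matched substrings directly.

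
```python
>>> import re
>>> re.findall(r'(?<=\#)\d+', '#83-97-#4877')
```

The lookaround is zero-width — it requires the adjacent text to match without consuming it, so the asserted text isn't part of the match.
No capturing groups, so `findall` returns the 2 full match strings.

['83', '4877']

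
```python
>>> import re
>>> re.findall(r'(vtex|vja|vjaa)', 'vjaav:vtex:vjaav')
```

['vja', 'vtex', 'vja']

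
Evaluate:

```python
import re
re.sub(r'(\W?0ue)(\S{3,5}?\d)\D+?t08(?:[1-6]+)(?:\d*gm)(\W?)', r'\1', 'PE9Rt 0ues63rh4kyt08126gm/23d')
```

'PE9Rt 0ue23d'

The pattern matches optionally a non-word character, then the literal '0ue' (captured); then 3 to 5 of a non-whitespace character (lazy), then a digit (captured); then one or more of a non-digit (lazy), then the literal 't08'; then one or more of a character in [1-6] (non-capturing group); then zero or more of a digit, then the literal 'gm' (non-capturing group); then optionally a non-word character (captured).
Matches: at [5:26] → ' 0ues63rh4kyt08126gm/'.
The replacement refers to a captured group, so each match is rewritten using its own captured text.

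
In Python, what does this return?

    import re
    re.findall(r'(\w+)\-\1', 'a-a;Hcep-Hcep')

After group 1 captures some text, `\1` only succeeds where that same text appears again.
Matches: at [0:3] match 'a-a', group 1 = 'a'; at [4:13] match 'Hcep-Hcep', group 1 = 'Hcep'.
With a single group, `findall` returns only what that group captured — 2 items.

['a', 'Hcep']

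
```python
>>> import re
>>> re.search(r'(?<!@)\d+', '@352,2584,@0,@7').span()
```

(2, 4)

A negative assertion filters positions out without eating any characters.
Unlike `match`, `search` isn't anchored — it looks for the pattern anywhere in the string.
The match spans [2:4] → '52'.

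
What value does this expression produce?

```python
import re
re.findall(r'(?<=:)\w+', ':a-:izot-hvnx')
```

The lookaround is zero-width — it requires the adjacent text to match without consuming it, so the asserted text isn't part of the match.
Scanning left to right: at [1:2] → 'a'; at [4:8] → 'izot'.
Since nothing is captured, `findall` lists the 2 matched substrings directly.

['a', 'izot']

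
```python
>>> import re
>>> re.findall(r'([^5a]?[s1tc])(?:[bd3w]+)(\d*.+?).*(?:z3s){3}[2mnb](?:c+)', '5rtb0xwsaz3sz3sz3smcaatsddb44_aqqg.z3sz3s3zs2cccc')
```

[('rt', '0x')]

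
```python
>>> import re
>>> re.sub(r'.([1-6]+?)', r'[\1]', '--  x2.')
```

'--  [2].'

The replacement refers to a captured group, so each match is rewritten using its own captured text.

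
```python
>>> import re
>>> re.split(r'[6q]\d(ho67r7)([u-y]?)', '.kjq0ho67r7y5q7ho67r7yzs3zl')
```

['.kj', 'ho67r7', 'y', '5', 'ho67r7', 'y', 'zs3zl']

The group in the pattern means `split` returns the separators' captures alongside the pieces.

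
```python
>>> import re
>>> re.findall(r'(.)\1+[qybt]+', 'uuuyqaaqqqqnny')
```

`\1` is not a pattern — it's the concrete string captured by group 1, re-applied verbatim.
Scanning left to right: at [0:5] match 'uuuyq', group 1 = 'u'; at [5:11] match 'aaqqqq', group 1 = 'a'; at [11:14] match 'nny', group 1 = 'n'.
One capturing group, so `findall` returns just the captured substring from each match — 3 in all.

['u', 'a', 'n']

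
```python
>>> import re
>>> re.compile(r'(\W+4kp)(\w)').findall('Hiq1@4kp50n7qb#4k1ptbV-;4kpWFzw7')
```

The pattern matches one or more of a non-word character, then the literal '4kp' (captured); then a word character (captured).
Walking the string: at [4:9] match '@4kp5', groups = ('@4kp', '5'); at [22:28] match '-;4kpW', groups = ('-;4kp', 'W').
`findall` packs the 2 group values into a tuple for every match.

[('@4kp', '5'), ('-;4kp', 'W')]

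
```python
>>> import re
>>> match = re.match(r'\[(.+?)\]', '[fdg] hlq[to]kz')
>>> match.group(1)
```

A non-greedy quantifier consumes as few characters as it can — just enough that the remainder of the pattern still matches from where it stops; whatever follows it matches normally.
`re.match` won't scan ahead — the pattern has to work from the very first character.
The match spans [0:5] → '[fdg]'.
Captured: group 1 = 'fdg'.

'fdg'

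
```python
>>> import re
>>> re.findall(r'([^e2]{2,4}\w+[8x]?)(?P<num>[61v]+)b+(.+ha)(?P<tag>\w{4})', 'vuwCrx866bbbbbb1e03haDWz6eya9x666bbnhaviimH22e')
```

The pattern matches 2 to 4 of any character except [e2], then one or more of a word character, then optionally one of [8x] (captured); then one or more of one of [61v] (captured as 'num'); then one or more of a literal 'b'; then one or more of any character, then the literal 'ha' (captured); then exactly 4 of a word character (captured as 'tag').
Walking the string: at [0:42] match 'vuwCrx866bbbbbb1e03haDWz6eya9x666bbnhaviim', groups = ('vuwCrx866bbbbbb1e03haDWz6eya9x66', '6', 'nha', 'viim').
`findall` packs the 4 group values into a tuple for every match.

[('vuwCrx866bbbbbb1e03haDWz6eya9x66', '6', 'nha', 'viim')]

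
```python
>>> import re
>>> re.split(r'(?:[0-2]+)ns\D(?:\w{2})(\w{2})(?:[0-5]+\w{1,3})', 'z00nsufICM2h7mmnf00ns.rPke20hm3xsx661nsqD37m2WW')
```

['z', 'CM', 'mnf', 'ke', 'xsx66', '7m', '']

Pattern: one or more of a character in [0-2] (non-capturing group); then the literal 'ns', then a non-digit; then exactly 2 of a word character (non-capturing group); then exactly 2 of a word character (captured); then one or more of a character in [0-5], then 1 to 3 of a word character (non-capturing group).
Matches to split on: at [1:14] → '00nsufICM2h7m'; at [17:31] → '00ns.rPke20hm3'; at [36:47] → '1nsqD37m2WW'.
The group in the pattern means `split` returns the separators' captures alongside the pieces.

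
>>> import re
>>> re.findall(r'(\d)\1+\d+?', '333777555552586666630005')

`\1` is not a pattern — it's the concrete string captured by group 1, re-applied verbatim.
Scanning left to right: at [0:4] match '3337', group 1 = '3'; at [4:7] match '775', group 1 = '7'; at [7:12] match '55552', group 1 = '5'; at [14:20] match '666663', group 1 = '6'; at [20:24] match '0005', group 1 = '0'.
`findall` collects group 1 from each match (5 total).

['3', '7', '5', '6', '0']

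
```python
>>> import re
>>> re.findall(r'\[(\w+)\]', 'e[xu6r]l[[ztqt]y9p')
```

['xu6r', 'ztqt']

One capturing group, so `findall` returns just the captured substring from each match — 2 in all.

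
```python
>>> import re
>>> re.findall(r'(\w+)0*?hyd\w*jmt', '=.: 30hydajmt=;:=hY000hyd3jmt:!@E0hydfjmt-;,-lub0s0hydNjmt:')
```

['30', 'hY000', 'E0', 'lub0s0']

Pattern: one or more of a word character (captured); then zero or more of the literal '0' (lazy), then the literal 'hyd'; then zero or more of a word character, then the literal 'jmt'.
`findall` collects group 1 from each match (4 total).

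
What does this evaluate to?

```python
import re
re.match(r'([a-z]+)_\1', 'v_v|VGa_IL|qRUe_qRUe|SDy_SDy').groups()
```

('v',)

`\1` has to match the exact text group 1 already captured.
`match` is anchored at position 0; if the pattern doesn't fit there, it returns None.
The match spans [0:3] → 'v_v'.
Captured: group 1 = 'v'.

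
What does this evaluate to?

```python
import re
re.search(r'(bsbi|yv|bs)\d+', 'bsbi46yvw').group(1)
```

'bsbi'

`search` walks the string left to right and returns the first match it finds.
The match spans [0:6] → 'bsbi46'.
Captured: group 1 = 'bsbi'.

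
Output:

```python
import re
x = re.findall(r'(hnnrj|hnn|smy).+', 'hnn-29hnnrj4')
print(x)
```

Scanning left to right: at [0:12] match 'hnn-29hnnrj4', group 1 = 'hnn'.
One capturing group, so `findall` returns just the captured substring from the one match — 1 in all.

['hnn']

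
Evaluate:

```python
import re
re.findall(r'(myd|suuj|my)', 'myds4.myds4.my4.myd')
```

['myd', 'myd', 'my', 'myd']

Branches in `(...|...)` are attempted left-to-right; the first branch that allows the whole pattern to succeed is taken.
Walking the string: at [0:3] match 'myd', group 1 = 'myd'; at [6:9] match 'myd', group 1 = 'myd'; at [12:14] match 'my', group 1 = 'my'; at [16:19] match 'myd', group 1 = 'myd'.
Because there's exactly one group, `findall` drops the full match and keeps group 1 from each hit.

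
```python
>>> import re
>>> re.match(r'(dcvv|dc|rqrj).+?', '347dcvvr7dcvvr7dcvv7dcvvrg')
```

None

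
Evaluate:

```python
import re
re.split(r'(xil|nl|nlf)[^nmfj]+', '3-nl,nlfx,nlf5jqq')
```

['3-', 'nl', '', 'nlf', '', 'nlf', 'jqq']

Matches to split on: at [2:5] → 'nl,'; at [5:10] → 'nlfx,'; at [10:14] → 'nlf5'.
Because the pattern has a capturing group, `split` also inserts each captured text between the pieces.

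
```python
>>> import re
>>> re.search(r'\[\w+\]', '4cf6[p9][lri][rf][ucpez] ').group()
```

The match spans [4:8] → '[p9]'.

'[p9]'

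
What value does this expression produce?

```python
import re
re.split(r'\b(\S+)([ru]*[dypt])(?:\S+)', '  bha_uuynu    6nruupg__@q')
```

This matches a word boundary (`\b`, zero-width); then one or more of a non-whitespace character (captured); then zero or more of one of [ru], then one of [dypt] (captured); then one or more of a non-whitespace character (non-capturing group).
Matches to split on: at [2:11] → 'bha_uuynu'; at [15:26] → '6nruupg__@q'.
The group in the pattern means `split` returns the separators' captures alongside the pieces.

['  ', 'bha_uu', 'y', '    ', '6nruu', 'p', '']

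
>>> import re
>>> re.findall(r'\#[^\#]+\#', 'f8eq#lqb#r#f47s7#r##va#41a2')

['#lqb#', '#f47s7#', '#va#']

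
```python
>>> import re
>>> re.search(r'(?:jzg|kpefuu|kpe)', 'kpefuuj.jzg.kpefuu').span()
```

(0, 6)

Alternation isn't longest-match — the leftmost alternative that fits at this position is chosen.
`re.search` scans for the first position where the pattern succeeds.
The match spans [0:6] → 'kpefuu'.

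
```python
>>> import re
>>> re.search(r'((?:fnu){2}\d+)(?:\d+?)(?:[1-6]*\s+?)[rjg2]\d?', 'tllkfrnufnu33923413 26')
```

This matches the literal 'fnu' repeated 2 times, then one or more of a digit (captured); then one or more of a digit (lazy) (non-capturing group); then zero or more of a character in [1-6], then one or more of whitespace (lazy) (non-capturing group); then one of [rjg2], then optionally a digit.
`re.search` scans for the first position where the pattern succeeds.
Here no position works, so the call returns None.

None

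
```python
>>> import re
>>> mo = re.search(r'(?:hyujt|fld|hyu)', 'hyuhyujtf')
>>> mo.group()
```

'hyu'

`re.search` tries every starting position until one works.
The match spans [0:3] → 'hyu'.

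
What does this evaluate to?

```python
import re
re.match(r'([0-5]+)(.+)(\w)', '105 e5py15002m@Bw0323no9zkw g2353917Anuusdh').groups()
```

Pattern: one or more of a character in [0-5] (captured); then one or more of any character (captured); then a word character (captured).
With `match`, the pattern is implicitly anchored at the beginning.
The match spans [0:43] → '105 e5py15002m@Bw0323no9zkw g2353917Anuusdh'.
Captured: group 1 = '105', group 2 = ' e5py15002m@Bw0323no9zkw g2353917Anuusd', group 3 = 'h'.

('105', ' e5py15002m@Bw0323no9zkw g2353917Anuusd', 'h')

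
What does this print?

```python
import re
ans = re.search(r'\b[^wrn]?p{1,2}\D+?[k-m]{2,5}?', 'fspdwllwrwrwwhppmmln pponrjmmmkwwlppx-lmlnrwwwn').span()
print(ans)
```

Lazy quantifiers expand one character at a time until the remainder of the pattern can match.
The match spans [20:29] → ' pponrjmm'.

(20, 29)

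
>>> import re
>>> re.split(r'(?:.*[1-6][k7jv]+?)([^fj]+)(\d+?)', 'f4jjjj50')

This matches zero or more of any character, then a character in [1-6], then one or more of one of [k7jv] (lazy) (non-capturing group); then one or more of any character except [fj] (captured); then one or more of a digit (lazy) (captured).
Matches to split on: at [0:8] → 'f4jjjj50'.
`re.split` interleaves the captured-group text with the surrounding fragments.

['', '5', '0', '']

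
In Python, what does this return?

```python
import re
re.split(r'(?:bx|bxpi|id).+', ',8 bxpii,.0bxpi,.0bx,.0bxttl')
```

[',8 ', '']

Matches to split on: at [3:28] → 'bxpii,.0bxpi,.0bx,.0bxttl'.
The string is cut at each match, leaving 2 pieces.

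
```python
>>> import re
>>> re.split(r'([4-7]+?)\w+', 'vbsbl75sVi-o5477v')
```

With a capturing group present, the delimiter's captured portion is kept in the result list.

['vbsbl', '7', '-o', '5', '']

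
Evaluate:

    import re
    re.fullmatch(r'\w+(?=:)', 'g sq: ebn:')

None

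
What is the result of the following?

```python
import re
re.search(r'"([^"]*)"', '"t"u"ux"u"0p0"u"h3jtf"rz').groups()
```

('t',)

The match spans [0:3] → '"t"'.
Captured: group 1 = 't'.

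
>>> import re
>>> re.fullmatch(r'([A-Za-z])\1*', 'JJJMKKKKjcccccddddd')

For `fullmatch`, every character of the input must be accounted for by the pattern.
Here there's no way to consume every character, so the call returns None.

None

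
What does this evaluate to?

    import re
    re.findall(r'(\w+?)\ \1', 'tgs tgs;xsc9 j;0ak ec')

['tgs']

`\1` is not a pattern — it's the concrete string captured by group 1, re-applied verbatim.
Walking the string: at [0:7] match 'tgs tgs', group 1 = 'tgs'.
With a single group, `findall` returns only what that group captured — 1 item.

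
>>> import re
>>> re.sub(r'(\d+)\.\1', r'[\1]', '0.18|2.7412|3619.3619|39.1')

'0.18|2.7412|[3619]|39.1'

The backreference `\1` re-matches whatever the first group consumed, character for character.
`\1` in the replacement pulls in group 1's text for each match.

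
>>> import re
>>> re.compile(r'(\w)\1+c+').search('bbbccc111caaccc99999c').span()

`\1` is not a pattern — it's the concrete string captured by group 1, re-applied verbatim.
The match spans [0:6] → 'bbbccc'.

(0, 6)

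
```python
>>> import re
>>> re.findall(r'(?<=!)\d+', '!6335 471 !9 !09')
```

['6335', '9', '09']

The positive lookaround only admits positions where the adjacent text matches; those characters stay outside the span.
With no groups in the pattern, `findall` gives back each whole match — 3 here.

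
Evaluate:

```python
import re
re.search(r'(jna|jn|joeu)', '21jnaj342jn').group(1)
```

The match spans [2:5] → 'jna'.
Captured: group 1 = 'jna'.

'jna'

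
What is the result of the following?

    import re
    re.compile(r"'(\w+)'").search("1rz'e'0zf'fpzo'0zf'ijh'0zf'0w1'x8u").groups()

('e',)

The match spans [3:6] → "'e'".
Captured: group 1 = 'e'.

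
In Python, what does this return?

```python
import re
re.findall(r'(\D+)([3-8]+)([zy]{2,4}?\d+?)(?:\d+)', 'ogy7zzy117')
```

[('ogy', '7', 'zzy1')]

The pattern matches one or more of a non-digit (captured); then one or more of a character in [3-8] (captured); then 2 to 4 of one of [zy] (lazy), then one or more of a digit (lazy) (captured); then one or more of a digit (non-capturing group).
With the lazy modifier that quantifier settles for the fewest repetitions that let the rest of the pattern succeed (the atoms after it are unaffected and can still be greedy).
Matches: at [0:10] match 'ogy7zzy117', groups = ('ogy', '7', 'zzy1').
Multiple groups make `findall` return tuples — one 3-tuple for the one match.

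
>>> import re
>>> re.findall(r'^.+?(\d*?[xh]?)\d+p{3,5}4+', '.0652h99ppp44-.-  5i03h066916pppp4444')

['0652h']

A non-greedy quantifier consumes as few characters as it can — just enough that the remainder of the pattern still matches from where it stops; whatever follows it matches normally.
One capturing group, so `findall` returns just the captured substring from the one match — 1 in all.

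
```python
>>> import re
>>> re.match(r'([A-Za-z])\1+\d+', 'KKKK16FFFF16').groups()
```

('K',)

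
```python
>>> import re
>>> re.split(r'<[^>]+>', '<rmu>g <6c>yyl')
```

['', 'g ', 'yyl']

Matches to split on: at [0:5] → '<rmu>'; at [7:11] → '<6c>'.
`split` removes every match and returns the 3 fragments in between.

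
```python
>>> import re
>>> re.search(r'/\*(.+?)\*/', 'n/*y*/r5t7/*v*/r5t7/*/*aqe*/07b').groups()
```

The match spans [1:6] → '/*y*/'.
Captured: group 1 = 'y'.

('y',)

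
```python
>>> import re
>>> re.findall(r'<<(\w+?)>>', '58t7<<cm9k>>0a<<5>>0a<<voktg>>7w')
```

['cm9k', '5', 'voktg']

Because there's exactly one group, `findall` drops the full match and keeps group 1 from each hit.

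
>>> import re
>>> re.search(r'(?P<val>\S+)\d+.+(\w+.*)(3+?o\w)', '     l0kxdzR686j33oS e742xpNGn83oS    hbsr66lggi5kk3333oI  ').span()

This matches one or more of a non-whitespace character (captured as 'val'); then one or more of a digit; then one or more of any character; then one or more of a word character, then zero or more of any character (captured); then one or more of a literal '3' (lazy), then the literal 'o', then a word character (captured).
`re.search` tries every starting position until one works.
The match spans [5:57] → 'l0kxdzR686j33oS e742xpNGn83oS    hbsr66lggi5kk3333oI'.
Captured: group 1 = 'l0kxdzR686j3', group 2 = '3', group 3 = '3oI'.

(5, 57)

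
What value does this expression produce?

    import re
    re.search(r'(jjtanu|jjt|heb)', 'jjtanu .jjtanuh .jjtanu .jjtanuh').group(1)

The match spans [0:6] → 'jjtanu'.
Captured: group 1 = 'jjtanu'.

'jjtanu'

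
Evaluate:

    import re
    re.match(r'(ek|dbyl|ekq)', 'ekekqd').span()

`re.match` only tries the pattern at the start of the string.
The match spans [0:2] → 'ek'.

(0, 2)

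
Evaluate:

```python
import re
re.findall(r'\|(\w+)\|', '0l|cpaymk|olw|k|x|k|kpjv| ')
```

['cpaymk', 'k', 'k']

Scanning left to right: at [2:10] match '|cpaymk|', group 1 = 'cpaymk'; at [13:16] match '|k|', group 1 = 'k'; at [17:20] match '|k|', group 1 = 'k'.
With a single group, `findall` returns only what that group captured — 3 items.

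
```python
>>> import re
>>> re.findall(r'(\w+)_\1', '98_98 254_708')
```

`\1` is not a pattern — it's the concrete string captured by group 1, re-applied verbatim.
Scanning left to right: at [0:5] match '98_98', group 1 = '98'.
One capturing group, so `findall` returns just the captured substring from the one match — 1 in all.

['98']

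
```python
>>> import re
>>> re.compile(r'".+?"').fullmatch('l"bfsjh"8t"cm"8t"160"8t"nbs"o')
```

None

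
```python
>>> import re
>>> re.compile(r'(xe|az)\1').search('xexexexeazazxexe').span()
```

(0, 4)

A backreference is literal: `\1` must see the identical characters the first group matched.
The match spans [0:4] → 'xexe'.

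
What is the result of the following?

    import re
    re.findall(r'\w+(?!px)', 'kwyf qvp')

['kwyf', 'qvp']

Because the assertion is negative and zero-width, positions next to the forbidden text are skipped.
Since nothing is captured, `findall` lists the 2 matched substrings directly.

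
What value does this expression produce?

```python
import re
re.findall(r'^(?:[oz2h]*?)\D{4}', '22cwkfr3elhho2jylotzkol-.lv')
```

['22cwkf']

This matches anchored at the start of the string; then zero or more of one of [oz2h] (lazy) (non-capturing group); then exactly 4 of a non-digit.
With no groups in the pattern, `findall` gives back each whole match — 1 here.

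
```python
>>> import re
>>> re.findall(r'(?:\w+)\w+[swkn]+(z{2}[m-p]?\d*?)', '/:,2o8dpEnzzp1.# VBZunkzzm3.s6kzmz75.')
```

['zzp', 'zzm']

A `+?`/`*?`/`{m,n}?` starts at its minimum and grows only as far as needed for what follows to match.
`findall` collects group 1 from each match (2 total).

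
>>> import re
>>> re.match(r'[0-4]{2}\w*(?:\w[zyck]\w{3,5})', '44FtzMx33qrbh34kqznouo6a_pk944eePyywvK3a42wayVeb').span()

Pattern: exactly 2 of a character in [0-4], then zero or more of a word character; then a word character, then one of [zyck], then 3 to 5 of a word character (non-capturing group).
`re.match` only tries the pattern at the start of the string.
The match spans [0:48] → '44FtzMx33qrbh34kqznouo6a_pk944eePyywvK3a42wayVeb'.

(0, 48)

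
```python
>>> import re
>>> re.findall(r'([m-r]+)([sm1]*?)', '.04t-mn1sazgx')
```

This matches one or more of a character in [m-r] (captured); then zero or more of one of [sm1] (lazy) (captured).
2 groups means the one result is a tuple of 2 captured strings — 1 here.

[('mn', '')]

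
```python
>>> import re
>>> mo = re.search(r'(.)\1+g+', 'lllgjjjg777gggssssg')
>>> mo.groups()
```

('l',)

`\1` is not a pattern — it's the concrete string captured by group 1, re-applied verbatim.
`re.search` scans for the first position where the pattern succeeds.
The match spans [0:4] → 'lllg'.
Captured: group 1 = 'l'.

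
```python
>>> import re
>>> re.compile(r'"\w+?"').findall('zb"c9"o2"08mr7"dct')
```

['"c9"', '"08mr7"']

Scanning left to right: at [2:6] → '"c9"'; at [8:15] → '"08mr7"'.
No capturing groups, so `findall` returns the 2 full match strings.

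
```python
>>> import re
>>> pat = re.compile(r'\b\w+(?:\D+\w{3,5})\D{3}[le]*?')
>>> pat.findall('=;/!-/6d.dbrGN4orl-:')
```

This matches a word boundary (`\b`, zero-width); then one or more of a word character; then one or more of a non-digit, then 3 to 5 of a word character (non-capturing group); then exactly 3 of a non-digit, then zero or more of one of [le] (lazy).
`findall` yields the raw match text (1 of them) because the pattern has no groups.

['6d.dbrGN4orl-:']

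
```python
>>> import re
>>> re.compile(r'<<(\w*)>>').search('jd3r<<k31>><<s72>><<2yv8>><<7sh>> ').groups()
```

The match spans [4:11] → '<<k31>>'.
Captured: group 1 = 'k31'.

('k31',)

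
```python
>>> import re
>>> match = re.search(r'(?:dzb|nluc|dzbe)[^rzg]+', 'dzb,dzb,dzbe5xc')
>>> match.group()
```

'dzb,d'

`search` walks the string left to right and returns the first match it finds.
The match spans [0:5] → 'dzb,d'.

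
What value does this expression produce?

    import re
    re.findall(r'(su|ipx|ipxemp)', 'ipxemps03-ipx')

['ipx', 'ipx']

The regex engine tests alternatives in the order written; an earlier branch that matches wins even if a later one would match more.
With a single group, `findall` returns only what that group captured — 2 items.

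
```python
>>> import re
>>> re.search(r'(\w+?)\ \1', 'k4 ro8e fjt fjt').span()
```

(8, 15)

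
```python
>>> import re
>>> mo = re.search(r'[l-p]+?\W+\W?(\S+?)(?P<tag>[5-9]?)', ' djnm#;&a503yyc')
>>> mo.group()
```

This matches one or more of a character in [l-p] (lazy), then one or more of a non-word character, then optionally a non-word character; then one or more of a non-whitespace character (lazy) (captured); then optionally a character in [5-9] (captured as 'tag').
The match spans [3:10] → 'nm#;&a5'.

'nm#;&a5'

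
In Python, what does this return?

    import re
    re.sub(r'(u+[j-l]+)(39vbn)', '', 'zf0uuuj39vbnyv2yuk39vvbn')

'zf0yv2yuk39vvbn'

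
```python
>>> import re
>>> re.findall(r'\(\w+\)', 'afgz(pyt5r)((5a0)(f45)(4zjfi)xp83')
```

['(pyt5r)', '(5a0)', '(f45)', '(4zjfi)']

Walking the string: at [4:11] → '(pyt5r)'; at [12:17] → '(5a0)'; at [17:22] → '(f45)'; at [22:29] → '(4zjfi)'.
Since nothing is captured, `findall` lists the 4 matched substrings directly.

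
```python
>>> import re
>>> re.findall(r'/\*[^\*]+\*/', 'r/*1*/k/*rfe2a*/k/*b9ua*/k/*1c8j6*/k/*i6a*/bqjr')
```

With no groups in the pattern, `findall` gives back each whole match — 5 here.

['/*1*/', '/*rfe2a*/', '/*b9ua*/', '/*1c8j6*/', '/*i6a*/']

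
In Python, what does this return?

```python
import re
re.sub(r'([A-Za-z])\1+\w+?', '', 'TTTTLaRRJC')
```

'aC'

`\1` is not a pattern — it's the concrete string captured by group 1, re-applied verbatim.
Matches: at [0:5] → 'TTTTL'; at [6:9] → 'RRJ'.
`sub` substitutes '' at each match site.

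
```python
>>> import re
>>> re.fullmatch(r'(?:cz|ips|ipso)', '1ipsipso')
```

None

For `fullmatch`, every character of the input must be accounted for by the pattern.
Here there's no way to consume every character, so the call returns None.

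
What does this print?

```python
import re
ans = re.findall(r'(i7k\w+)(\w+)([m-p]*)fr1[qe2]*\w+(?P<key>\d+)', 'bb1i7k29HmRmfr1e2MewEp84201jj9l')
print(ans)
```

[('i7k29HmR', 'm', '', '9')]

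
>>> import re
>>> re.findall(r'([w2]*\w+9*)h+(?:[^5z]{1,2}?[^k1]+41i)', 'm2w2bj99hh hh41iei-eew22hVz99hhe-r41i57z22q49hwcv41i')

Pattern: zero or more of one of [w2], then one or more of a word character, then zero or more of the literal '9' (captured); then one or more of a literal 'h'; then 1 to 2 of any character except [5z] (lazy), then one or more of any character except [k1], then the literal '41i' (non-capturing group).
With a single group, `findall` returns only what that group captured — 3 items.

['m2w2bj99h', 'eew22hVz99h', '57z22q49']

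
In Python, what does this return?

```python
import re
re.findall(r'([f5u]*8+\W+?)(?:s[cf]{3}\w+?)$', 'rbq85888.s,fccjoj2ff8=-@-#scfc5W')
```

['ff8=-@-#']

The pattern matches zero or more of one of [f5u], then one or more of a literal '8', then one or more of a non-word character (lazy) (captured); then a literal 's', then exactly 3 of one of [cf], then one or more of a word character (lazy) (non-capturing group); then anchored at the end.
Matches: at [18:32] match 'ff8=-@-#scfc5W', group 1 = 'ff8=-@-#'.
Because there's exactly one group, `findall` drops the full match and keeps group 1 from the one hit.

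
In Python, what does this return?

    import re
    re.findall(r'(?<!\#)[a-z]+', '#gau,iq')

A negative assertion filters positions out without eating any characters.
`findall` yields the raw match text (2 of them) because the pattern has no groups.

['au', 'iq']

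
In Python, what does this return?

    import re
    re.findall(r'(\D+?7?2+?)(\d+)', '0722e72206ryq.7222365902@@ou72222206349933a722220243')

This matches one or more of a non-digit (lazy), then optionally a literal '7', then one or more of the literal '2' (lazy) (captured); then one or more of a digit (captured).
The `?` after the quantifier makes it lazy — it takes as little as possible before letting the rest of the pattern try.
Scanning left to right: at [4:10] match 'e72206', groups = ('e72', '206'); at [10:24] match 'ryq.7222365902', groups = ('ryq.72', '22365902'); at [24:42] match '@@ou72222206349933', groups = ('@@ou72', '222206349933'); at [42:52] match 'a722220243', groups = ('a72', '2220243').
`findall` packs the 2 group values into a tuple for every match.

[('e72', '206'), ('ryq.72', '22365902'), ('@@ou72', '222206349933'), ('a72', '2220243')]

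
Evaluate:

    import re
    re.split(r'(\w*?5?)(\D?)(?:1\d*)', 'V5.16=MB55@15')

['', 'V5', '.', '=', 'MB55', '@', '']

The pattern matches zero or more of a word character (lazy), then optionally a literal '5' (captured); then optionally a non-digit (captured); then a literal '1', then zero or more of a digit (non-capturing group).
Matches to split on: at [0:5] → 'V5.16'; at [6:13] → 'MB55@15'.
With a capturing group present, the delimiter's captured portion is kept in the result list.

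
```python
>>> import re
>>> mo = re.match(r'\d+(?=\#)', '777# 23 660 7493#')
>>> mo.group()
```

The positive lookaround only admits positions where the adjacent text matches; those characters stay outside the span.
`re.match` only tries the pattern at the start of the string.
The match spans [0:3] → '777'.

'777'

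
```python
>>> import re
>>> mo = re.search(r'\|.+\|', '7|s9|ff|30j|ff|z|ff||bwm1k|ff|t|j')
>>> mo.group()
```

The match spans [1:32] → '|s9|ff|30j|ff|z|ff||bwm1k|ff|t|'.

'|s9|ff|30j|ff|z|ff||bwm1k|ff|t|'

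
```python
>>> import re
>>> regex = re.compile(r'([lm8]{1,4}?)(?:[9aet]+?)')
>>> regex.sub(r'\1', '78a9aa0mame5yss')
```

'789aa0mm5yss'

This matches 1 to 4 of one of [lm8] (lazy) (captured); then one or more of one of [9aet] (lazy) (non-capturing group).
Matches: at [1:3] → '8a'; at [7:9] → 'ma'; at [9:11] → 'me'.
The replacement refers to a captured group, so each match is rewritten using its own captured text.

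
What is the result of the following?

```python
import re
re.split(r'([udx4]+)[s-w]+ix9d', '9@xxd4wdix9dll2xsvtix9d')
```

['9@xxd4wdix9dll2', 'x', '']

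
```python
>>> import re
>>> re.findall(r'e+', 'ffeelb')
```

Pattern: one or more of a literal 'e'.
Walking the string: at [2:4] → 'ee'.
`findall` yields the raw match text (1 of them) because the pattern has no groups.

['ee']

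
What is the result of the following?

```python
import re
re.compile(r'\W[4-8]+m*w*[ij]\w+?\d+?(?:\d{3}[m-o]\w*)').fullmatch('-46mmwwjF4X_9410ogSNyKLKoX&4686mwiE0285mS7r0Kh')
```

None

`re.fullmatch` requires the pattern to consume the entire string.
Here the string isn't matched end-to-end, so the call returns None.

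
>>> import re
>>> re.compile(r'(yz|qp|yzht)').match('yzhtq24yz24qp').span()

`|` is ordered: at each position the engine commits to the first alternative that works.
`match` is anchored at position 0; if the pattern doesn't fit there, it returns None.
The match spans [0:2] → 'yz'.
Captured: group 1 = 'yz'.

(0, 2)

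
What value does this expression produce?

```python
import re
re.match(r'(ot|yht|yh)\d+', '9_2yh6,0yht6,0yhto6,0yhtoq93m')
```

With `match`, the pattern is implicitly anchored at the beginning.
Here the pattern fails at index 0, so the call returns None.

None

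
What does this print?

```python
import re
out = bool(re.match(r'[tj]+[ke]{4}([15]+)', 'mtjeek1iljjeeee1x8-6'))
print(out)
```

The pattern matches one or more of one of [tj], then exactly 4 of one of [ke]; then one or more of one of [15] (captured).
`match` is anchored at position 0; if the pattern doesn't fit there, it returns None.
Here the pattern fails at index 0, so the call returns None, and `bool(None)` is False.

False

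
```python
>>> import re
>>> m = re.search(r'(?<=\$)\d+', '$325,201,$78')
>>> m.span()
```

The `(?=…)`/`(?<=…)` assertion just peeks at neighbouring text; it doesn't advance the match position.
The match spans [1:4] → '325'.

(1, 4)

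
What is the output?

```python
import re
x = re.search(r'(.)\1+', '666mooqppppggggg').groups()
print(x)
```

('6',)

The backreference `\1` re-matches whatever the first group consumed, character for character.
Unlike `match`, `search` isn't anchored — it looks for the pattern anywhere in the string.
The match spans [0:3] → '666'.
Captured: group 1 = '6'.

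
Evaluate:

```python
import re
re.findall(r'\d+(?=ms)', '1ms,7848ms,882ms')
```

Lookahead/lookbehind check context without consuming it, so the matched span excludes the asserted characters.
Scanning left to right: at [0:1] → '1'; at [4:8] → '7848'; at [11:14] → '882'.
With no groups in the pattern, `findall` gives back each whole match — 3 here.

['1', '7848', '882']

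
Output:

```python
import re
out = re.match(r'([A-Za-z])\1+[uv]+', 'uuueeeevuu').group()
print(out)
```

uuu

A backreference is literal: `\1` must see the identical characters the first group matched.
With `match`, the pattern is implicitly anchored at the beginning.
The match spans [0:3] → 'uuu'.
Captured: group 1 = 'u'.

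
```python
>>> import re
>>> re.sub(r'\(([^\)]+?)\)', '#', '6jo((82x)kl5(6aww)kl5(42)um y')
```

Each match is replaced by '#'.

'6jo#kl5#kl5#um y'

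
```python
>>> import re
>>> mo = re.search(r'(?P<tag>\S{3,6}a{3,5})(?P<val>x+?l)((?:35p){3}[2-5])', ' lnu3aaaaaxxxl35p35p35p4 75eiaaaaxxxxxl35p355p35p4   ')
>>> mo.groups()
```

('lnu3aaaaa', 'xxxl', '35p35p35p4')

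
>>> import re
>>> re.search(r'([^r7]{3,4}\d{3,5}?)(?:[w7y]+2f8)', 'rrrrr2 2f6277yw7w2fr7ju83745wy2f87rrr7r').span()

(21, 33)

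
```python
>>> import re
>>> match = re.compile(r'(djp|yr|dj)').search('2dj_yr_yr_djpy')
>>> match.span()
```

(1, 3)

`search` walks the string left to right and returns the first match it finds.
The match spans [1:3] → 'dj'.
Captured: group 1 = 'dj'.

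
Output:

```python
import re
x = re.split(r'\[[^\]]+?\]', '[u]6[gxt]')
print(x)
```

['', '6', '']

`split` removes every match and returns the 3 fragments in between.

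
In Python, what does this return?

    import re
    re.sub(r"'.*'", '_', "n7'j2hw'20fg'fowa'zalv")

Matches: at [2:18] → "'j2hw'20fg'fowa'".
Every occurrence is swapped for '_'.

'n7_zalv'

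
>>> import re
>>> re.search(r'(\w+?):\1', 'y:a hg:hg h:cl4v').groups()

The match spans [4:9] → 'hg:hg'.
Captured: group 1 = 'hg'.

('hg',)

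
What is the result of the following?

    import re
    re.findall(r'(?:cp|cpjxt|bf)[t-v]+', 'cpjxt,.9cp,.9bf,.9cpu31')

['cpu']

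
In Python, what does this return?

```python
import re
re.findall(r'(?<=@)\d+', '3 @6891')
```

The lookaround is zero-width — it requires the adjacent text to match without consuming it, so the asserted text isn't part of the match.
Since nothing is captured, `findall` lists the 1 matched substring directly.

['6891']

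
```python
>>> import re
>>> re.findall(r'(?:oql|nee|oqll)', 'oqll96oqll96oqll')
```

Alternation isn't longest-match — the leftmost alternative that fits at this position is chosen.
`findall` yields the raw match text (3 of them) because the pattern has no groups.

['oql', 'oql', 'oql']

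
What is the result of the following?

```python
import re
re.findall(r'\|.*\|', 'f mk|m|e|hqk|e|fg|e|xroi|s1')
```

['|m|e|hqk|e|fg|e|xroi|']

Walking the string: at [4:25] → '|m|e|hqk|e|fg|e|xroi|'.
`findall` yields the raw match text (1 of them) because the pattern has no groups.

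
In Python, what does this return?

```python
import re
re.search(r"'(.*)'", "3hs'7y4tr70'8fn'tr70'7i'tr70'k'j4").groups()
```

`re.search` scans for the first position where the pattern succeeds.
The match spans [3:31] → "'7y4tr70'8fn'tr70'7i'tr70'k'".
Captured: group 1 = "7y4tr70'8fn'tr70'7i'tr70'k".

("7y4tr70'8fn'tr70'7i'tr70'k",)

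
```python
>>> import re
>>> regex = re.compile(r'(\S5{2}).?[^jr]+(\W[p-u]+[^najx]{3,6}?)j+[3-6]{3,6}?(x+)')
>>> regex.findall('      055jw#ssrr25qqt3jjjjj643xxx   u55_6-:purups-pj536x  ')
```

3 groups means each result is a tuple of 3 captured strings — 2 here.

[('055', '#ssrr25qqt3', 'xxx'), ('u55', ':purups-p', 'x')]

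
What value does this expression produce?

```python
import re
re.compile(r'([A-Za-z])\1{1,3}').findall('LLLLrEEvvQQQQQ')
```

['L', 'E', 'v', 'Q']

`\1` has to match the exact text group 1 already captured.
Scanning left to right: at [0:4] match 'LLLL', group 1 = 'L'; at [5:7] match 'EE', group 1 = 'E'; at [7:9] match 'vv', group 1 = 'v'; at [9:13] match 'QQQQ', group 1 = 'Q'.
`findall` collects group 1 from each match (4 total).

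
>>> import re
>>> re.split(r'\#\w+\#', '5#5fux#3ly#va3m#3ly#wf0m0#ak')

['5', '3ly', '3ly', 'ak']

Splitting on the pattern gives 4 pieces.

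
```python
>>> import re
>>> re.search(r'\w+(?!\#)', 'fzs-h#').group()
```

'fzs'

A negative assertion filters positions out without eating any characters.
`re.search` scans for the first position where the pattern succeeds.
The match spans [0:3] → 'fzs'.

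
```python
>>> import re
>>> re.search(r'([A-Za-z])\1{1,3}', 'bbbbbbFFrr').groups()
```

('b',)

The backreference `\1` re-matches whatever the first group consumed, character for character.
`re.search` scans for the first position where the pattern succeeds.
The match spans [0:4] → 'bbbb'.
Captured: group 1 = 'b'.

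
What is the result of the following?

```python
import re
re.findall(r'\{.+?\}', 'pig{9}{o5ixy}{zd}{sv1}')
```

['{9}', '{o5ixy}', '{zd}', '{sv1}']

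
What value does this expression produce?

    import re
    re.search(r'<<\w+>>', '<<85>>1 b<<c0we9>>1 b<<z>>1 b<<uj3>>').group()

'<<85>>'

`search` walks the string left to right and returns the first match it finds.
The match spans [0:6] → '<<85>>'.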